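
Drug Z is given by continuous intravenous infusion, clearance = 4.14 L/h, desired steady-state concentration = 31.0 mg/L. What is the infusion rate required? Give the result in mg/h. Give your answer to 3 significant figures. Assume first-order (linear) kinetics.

128 mg/h

At steady state, infusion rate R₀ = Css × CL = 31.0 × 4.140 = 128.3 mg/h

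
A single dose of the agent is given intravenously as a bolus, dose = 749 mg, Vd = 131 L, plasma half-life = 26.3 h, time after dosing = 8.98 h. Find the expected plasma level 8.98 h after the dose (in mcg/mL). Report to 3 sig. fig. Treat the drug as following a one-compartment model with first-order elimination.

C₀ = Dose / Vd = 749.0 / 131 = 5.718 mg/L
k = ln2 / t½ = 0.693147 / 26.3 = 0.02636 h⁻¹
C = C₀ · e^(−k·t) = 5.718 × e^(−0.02636 × 8.98)
  = 5.718 × 0.7892 = 4.513 mg/L
(4.513 mg/L = 4.513 mcg/mL)

4.51 mcg/mL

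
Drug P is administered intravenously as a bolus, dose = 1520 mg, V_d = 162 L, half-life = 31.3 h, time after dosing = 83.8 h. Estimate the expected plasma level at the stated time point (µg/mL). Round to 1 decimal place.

C₀ = Dose / Vd = 1520 / 162 = 9.383 mg/L
k = ln2 / t½ = 0.693147 / 31.3 = 0.02215 h⁻¹
C = C₀ · e^(−k·t) = 9.383 × e^(−0.02215 × 83.8)
  = 9.383 × 0.1563 = 1.467 mg/L
(1.467 mg/L = 1.467 µg/mL)

1.5 µg/mL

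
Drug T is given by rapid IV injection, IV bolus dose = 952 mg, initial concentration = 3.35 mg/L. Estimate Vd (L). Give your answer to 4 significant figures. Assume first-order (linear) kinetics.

284.2 L

Vd = Dose / C₀ = 952.0 / 3.35 = 284.2 L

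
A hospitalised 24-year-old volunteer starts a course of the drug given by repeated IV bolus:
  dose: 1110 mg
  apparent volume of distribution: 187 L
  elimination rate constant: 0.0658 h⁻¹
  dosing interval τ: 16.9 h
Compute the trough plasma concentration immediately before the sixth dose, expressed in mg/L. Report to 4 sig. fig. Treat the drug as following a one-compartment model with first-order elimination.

2.898 mg/L

C₀ per dose = Dose / Vd = 1110 / 187 = 5.936 mg/L
Fraction remaining after one interval: r = e^(−kτ) = e^(−0.06580 × 16.9) = 0.3289
Before dose 6, 5 doses have been given (aged 1τ, 2τ, 3τ, 4τ, 5τ).
C_trough = C₀ × (r + r² + … + r^5) = C₀ × r(1−r^5)/(1−r)
        = 5.936 × 0.3289 × (1 − 0.003849) / (1 − 0.3289) = 2.898 mg/L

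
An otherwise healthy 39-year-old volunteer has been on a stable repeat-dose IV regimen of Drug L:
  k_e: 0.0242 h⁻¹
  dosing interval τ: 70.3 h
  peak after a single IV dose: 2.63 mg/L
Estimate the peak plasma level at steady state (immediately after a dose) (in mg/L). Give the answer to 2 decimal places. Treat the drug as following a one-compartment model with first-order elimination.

3.22 mg/L

e^(−kτ) = e^(−0.02420 × 70.3) = 0.1825
Accumulation ratio R = 1 / (1 − e^(−kτ)) = 1 / (1 − 0.1825) = 1.223
Steady-state peak = C₀ × R = 2.63 × 1.223 = 3.216 mg/L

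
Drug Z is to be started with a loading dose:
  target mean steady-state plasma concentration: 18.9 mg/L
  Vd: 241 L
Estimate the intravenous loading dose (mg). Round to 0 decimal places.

4555 mg

LD = Css × Vd = 18.9 × 241 = 4555 mg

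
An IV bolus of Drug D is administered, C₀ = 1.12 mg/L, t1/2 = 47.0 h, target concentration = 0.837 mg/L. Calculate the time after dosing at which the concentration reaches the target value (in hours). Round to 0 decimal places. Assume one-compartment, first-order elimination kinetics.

20 h

k = ln2 / t½ = 0.693147 / 47.0 = 0.01475 h⁻¹
t = ln(C₀ / C) / k = ln(1.120 / 0.837) / 0.01475
  = ln(1.338) / 0.01475 = 0.2912 / 0.01475 = 19.74 h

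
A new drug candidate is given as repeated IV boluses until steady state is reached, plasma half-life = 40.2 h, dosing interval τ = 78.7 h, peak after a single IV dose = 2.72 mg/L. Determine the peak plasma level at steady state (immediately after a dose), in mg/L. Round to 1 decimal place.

k = ln2 / t½ = 0.693147 / 40.2 = 0.01724 h⁻¹
e^(−kτ) = e^(−0.01724 × 78.7) = 0.2575
Accumulation ratio R = 1 / (1 − e^(−kτ)) = 1 / (1 − 0.2575) = 1.347
Steady-state peak = C₀ × R = 2.72 × 1.347 = 3.664 mg/L

3.7 mg/L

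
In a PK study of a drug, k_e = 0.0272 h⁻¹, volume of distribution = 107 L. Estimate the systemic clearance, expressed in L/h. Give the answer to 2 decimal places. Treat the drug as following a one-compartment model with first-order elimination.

CL = k × Vd = 0.0272 × 107 = 2.910 L/h

2.91 L/h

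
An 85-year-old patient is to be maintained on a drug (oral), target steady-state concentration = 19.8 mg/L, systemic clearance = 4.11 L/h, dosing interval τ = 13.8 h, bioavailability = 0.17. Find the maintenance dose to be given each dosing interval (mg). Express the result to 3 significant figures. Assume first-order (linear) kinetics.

At steady state, F × (Dose/τ) = Css × CL.
Dose = Css × CL × τ / F = 19.8 × 4.110 × 13.8 / 0.17 = 6606 mg

6610 mg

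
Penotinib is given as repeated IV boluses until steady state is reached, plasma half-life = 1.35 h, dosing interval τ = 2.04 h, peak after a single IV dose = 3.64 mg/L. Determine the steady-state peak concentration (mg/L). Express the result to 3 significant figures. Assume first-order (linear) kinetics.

k = ln2 / t½ = 0.693147 / 1.35 = 0.5134 h⁻¹
e^(−kτ) = e^(−0.5134 × 2.04) = 0.3509
Accumulation ratio R = 1 / (1 − e^(−kτ)) = 1 / (1 − 0.3509) = 1.541
Steady-state peak = C₀ × R = 3.64 × 1.541 = 5.609 mg/L

5.61 mg/L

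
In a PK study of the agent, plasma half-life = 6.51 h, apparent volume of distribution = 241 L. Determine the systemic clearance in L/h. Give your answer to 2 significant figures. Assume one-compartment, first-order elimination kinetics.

k = ln2 / t½ = 0.693147 / 6.51 = 0.1065 h⁻¹
CL = k × Vd = 0.1065 × 241 = 25.67 L/h

26 L/h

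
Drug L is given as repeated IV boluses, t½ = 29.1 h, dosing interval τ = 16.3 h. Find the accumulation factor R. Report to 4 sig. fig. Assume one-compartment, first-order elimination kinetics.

3.108

k = ln2 / t½ = 0.693147 / 29.1 = 0.02382 h⁻¹
e^(−kτ) = e^(−0.02382 × 16.3) = 0.6782
Accumulation ratio R = 1 / (1 − e^(−kτ)) = 1 / (1 − 0.6782) = 3.108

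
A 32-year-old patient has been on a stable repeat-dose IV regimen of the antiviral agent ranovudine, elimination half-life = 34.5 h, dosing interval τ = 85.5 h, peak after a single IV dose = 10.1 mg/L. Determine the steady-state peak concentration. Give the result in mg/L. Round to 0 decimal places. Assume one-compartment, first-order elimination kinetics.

k = ln2 / t½ = 0.693147 / 34.5 = 0.02009 h⁻¹
e^(−kτ) = e^(−0.02009 × 85.5) = 0.1795
Accumulation ratio R = 1 / (1 − e^(−kτ)) = 1 / (1 − 0.1795) = 1.219
Steady-state peak = C₀ × R = 10.1 × 1.219 = 12.31 mg/L

12 mg/L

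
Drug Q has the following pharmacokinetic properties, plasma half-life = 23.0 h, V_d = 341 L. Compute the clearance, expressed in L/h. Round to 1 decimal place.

10.3 L/h

k = ln2 / t½ = 0.693147 / 23.0 = 0.03014 h⁻¹
CL = k × Vd = 0.03014 × 341 = 10.28 L/h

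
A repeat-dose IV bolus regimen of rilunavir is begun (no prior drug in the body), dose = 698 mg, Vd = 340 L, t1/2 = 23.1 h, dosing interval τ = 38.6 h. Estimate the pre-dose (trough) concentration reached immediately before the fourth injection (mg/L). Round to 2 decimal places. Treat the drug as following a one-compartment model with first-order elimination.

0.91 mg/L

C₀ per dose = Dose / Vd = 698 / 340 = 2.053 mg/L
k = ln2 / t½ = 0.693147 / 23.1 = 0.03001 h⁻¹
Fraction remaining after one interval: r = e^(−kτ) = e^(−0.03001 × 38.6) = 0.3140
Before dose 4, 3 doses have been given (aged 1τ, 2τ, 3τ).
C_trough = C₀ × (r + r² + … + r^3) = C₀ × r(1−r^3)/(1−r)
        = 2.053 × 0.3140 × (1 − 0.03096) / (1 − 0.3140) = 0.9106 mg/L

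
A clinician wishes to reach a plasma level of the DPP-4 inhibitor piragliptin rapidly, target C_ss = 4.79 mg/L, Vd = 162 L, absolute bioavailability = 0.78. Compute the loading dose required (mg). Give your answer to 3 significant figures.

LD = Css × Vd / F = 4.79 × 162 / 0.78 = 994.8 mg

995 mg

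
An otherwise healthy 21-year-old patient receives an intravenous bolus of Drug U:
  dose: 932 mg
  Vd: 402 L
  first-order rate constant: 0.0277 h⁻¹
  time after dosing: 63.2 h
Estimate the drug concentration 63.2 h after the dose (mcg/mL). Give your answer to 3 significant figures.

0.403 mcg/mL

C₀ = Dose / Vd = 932.0 / 402 = 2.318 mg/L
C = C₀ · e^(−k·t) = 2.318 × e^(−0.02770 × 63.2)
  = 2.318 × 0.1737 = 0.4026 mg/L
(0.4026 mg/L = 0.4026 mcg/mL)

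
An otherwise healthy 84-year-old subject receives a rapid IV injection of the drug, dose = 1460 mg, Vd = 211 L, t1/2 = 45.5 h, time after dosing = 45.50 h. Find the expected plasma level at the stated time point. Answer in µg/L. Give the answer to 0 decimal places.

3460 µg/L

C₀ = Dose / Vd = 1460 / 211 = 6.919 mg/L
k = ln2 / t½ = 0.693147 / 45.5 = 0.01523 h⁻¹
t / t½ = 45.50 / 45.5 = 1 half-lives
C = C₀ × (1/2)^1 = 6.919 × 0.5000 = 3.460 mg/L
Convert: 3.460 mg/L × 1000 = 3460 µg/L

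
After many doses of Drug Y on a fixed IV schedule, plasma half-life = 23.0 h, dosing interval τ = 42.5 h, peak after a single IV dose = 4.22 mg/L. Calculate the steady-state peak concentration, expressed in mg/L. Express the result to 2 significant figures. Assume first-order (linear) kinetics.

k = ln2 / t½ = 0.693147 / 23.0 = 0.03014 h⁻¹
e^(−kτ) = e^(−0.03014 × 42.5) = 0.2778
Accumulation ratio R = 1 / (1 − e^(−kτ)) = 1 / (1 − 0.2778) = 1.385
Steady-state peak = C₀ × R = 4.22 × 1.385 = 5.845 mg/L

5.8 mg/L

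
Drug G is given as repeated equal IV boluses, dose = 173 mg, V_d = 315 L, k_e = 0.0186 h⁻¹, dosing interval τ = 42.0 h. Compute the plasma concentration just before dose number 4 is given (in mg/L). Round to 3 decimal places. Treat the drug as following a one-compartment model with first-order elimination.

0.419 mg/L

C₀ per dose = Dose / Vd = 173 / 315 = 0.5492 mg/L
Fraction remaining after one interval: r = e^(−kτ) = e^(−0.01860 × 42.0) = 0.4579
Before dose 4, 3 doses have been given (aged 1τ, 2τ, 3τ).
C_trough = C₀ × (r + r² + … + r^3) = C₀ × r(1−r^3)/(1−r)
        = 0.5492 × 0.4579 × (1 − 0.09601) / (1 − 0.4579) = 0.4194 mg/L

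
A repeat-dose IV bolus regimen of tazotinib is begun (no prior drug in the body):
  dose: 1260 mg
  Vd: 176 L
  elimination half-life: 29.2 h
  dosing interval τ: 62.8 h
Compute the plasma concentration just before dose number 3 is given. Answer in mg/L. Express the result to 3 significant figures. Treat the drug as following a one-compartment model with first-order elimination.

1.98 mg/L

C₀ per dose = Dose / Vd = 1260 / 176 = 7.159 mg/L
k = ln2 / t½ = 0.693147 / 29.2 = 0.02374 h⁻¹
Fraction remaining after one interval: r = e^(−kτ) = e^(−0.02374 × 62.8) = 0.2252
Before dose 3, 2 doses have been given (aged 1τ, 2τ).
C_trough = C₀ × (r + r²) = 7.159 × (0.2252 + 0.05072) = 1.975 mg/L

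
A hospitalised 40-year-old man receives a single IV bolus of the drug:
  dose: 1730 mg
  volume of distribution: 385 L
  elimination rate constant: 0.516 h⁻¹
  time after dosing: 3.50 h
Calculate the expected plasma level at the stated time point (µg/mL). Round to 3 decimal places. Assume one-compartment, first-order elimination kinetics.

0.738 µg/mL

C₀ = Dose / Vd = 1730 / 385 = 4.494 mg/L
C = C₀ · e^(−k·t) = 4.494 × e^(−0.5160 × 3.50)
  = 4.494 × 0.1643 = 0.7384 mg/L
(0.7384 mg/L = 0.7384 µg/mL)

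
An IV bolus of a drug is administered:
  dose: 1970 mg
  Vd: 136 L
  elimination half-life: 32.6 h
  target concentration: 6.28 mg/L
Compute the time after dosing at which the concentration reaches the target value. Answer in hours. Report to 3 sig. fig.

C₀ = Dose / Vd = 1970 / 136 = 14.49 mg/L
k = ln2 / t½ = 0.693147 / 32.6 = 0.02126 h⁻¹
t = ln(C₀ / C) / k = ln(14.49 / 6.28) / 0.02126
  = ln(2.307) / 0.02126 = 0.8359 / 0.02126 = 39.32 h

39.3 h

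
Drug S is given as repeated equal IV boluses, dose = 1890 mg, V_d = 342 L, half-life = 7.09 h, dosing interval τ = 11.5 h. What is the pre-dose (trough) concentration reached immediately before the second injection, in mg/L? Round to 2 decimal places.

C₀ per dose = Dose / Vd = 1890 / 342 = 5.526 mg/L
k = ln2 / t½ = 0.693147 / 7.09 = 0.09776 h⁻¹
Fraction remaining after one interval: r = e^(−kτ) = e^(−0.09776 × 11.5) = 0.3249
Before dose 2, 1 dose has been given (aged 1τ).
C_trough = C₀ × r = 5.526 × 0.3249 = 1.795 mg/L

1.80 mg/L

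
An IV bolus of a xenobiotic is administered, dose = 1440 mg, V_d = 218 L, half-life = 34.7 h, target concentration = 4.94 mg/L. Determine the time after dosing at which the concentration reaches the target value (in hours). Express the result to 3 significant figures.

C₀ = Dose / Vd = 1440 / 218 = 6.606 mg/L
k = ln2 / t½ = 0.693147 / 34.7 = 0.01998 h⁻¹
t = ln(C₀ / C) / k = ln(6.606 / 4.94) / 0.01998
  = ln(1.337) / 0.01998 = 0.2904 / 0.01998 = 14.53 h

14.5 h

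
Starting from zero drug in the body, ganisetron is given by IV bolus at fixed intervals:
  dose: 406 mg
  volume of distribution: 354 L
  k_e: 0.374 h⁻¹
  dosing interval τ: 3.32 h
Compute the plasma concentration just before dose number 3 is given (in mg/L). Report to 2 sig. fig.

C₀ per dose = Dose / Vd = 406 / 354 = 1.147 mg/L
Fraction remaining after one interval: r = e^(−kτ) = e^(−0.3740 × 3.32) = 0.2889
Before dose 3, 2 doses have been given (aged 1τ, 2τ).
C_trough = C₀ × (r + r²) = 1.147 × (0.2889 + 0.08346) = 0.4271 mg/L

0.43 mg/L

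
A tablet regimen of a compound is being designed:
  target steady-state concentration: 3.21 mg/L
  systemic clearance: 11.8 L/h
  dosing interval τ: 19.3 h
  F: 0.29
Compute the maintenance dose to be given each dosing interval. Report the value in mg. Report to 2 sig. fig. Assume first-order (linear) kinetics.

At steady state, F × (Dose/τ) = Css × CL.
Dose = Css × CL × τ / F = 3.21 × 11.80 × 19.3 / 0.29 = 2521 mg

2500 mg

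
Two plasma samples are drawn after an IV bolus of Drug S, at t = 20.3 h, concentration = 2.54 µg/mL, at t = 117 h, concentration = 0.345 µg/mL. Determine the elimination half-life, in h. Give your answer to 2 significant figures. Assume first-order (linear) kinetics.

34 h

k = ln(C₁/C₂) / (t₂ − t₁) = ln(2.54/0.345) / (117 − 20.3)
  = 1.996 / 96.70 = 0.02064 h⁻¹
t½ = ln2 / k = 0.693147 / 0.02064 = 33.58 h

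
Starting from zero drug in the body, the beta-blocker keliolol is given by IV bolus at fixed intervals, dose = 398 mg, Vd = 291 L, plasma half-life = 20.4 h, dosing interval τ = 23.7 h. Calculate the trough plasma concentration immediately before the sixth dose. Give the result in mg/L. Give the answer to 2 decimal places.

C₀ per dose = Dose / Vd = 398 / 291 = 1.368 mg/L
k = ln2 / t½ = 0.693147 / 20.4 = 0.03398 h⁻¹
Fraction remaining after one interval: r = e^(−kτ) = e^(−0.03398 × 23.7) = 0.4469
Before dose 6, 5 doses have been given (aged 1τ, 2τ, 3τ, 4τ, 5τ).
C_trough = C₀ × (r + r² + … + r^5) = C₀ × r(1−r^5)/(1−r)
        = 1.368 × 0.4469 × (1 − 0.01783) / (1 − 0.4469) = 1.086 mg/L

1.09 mg/L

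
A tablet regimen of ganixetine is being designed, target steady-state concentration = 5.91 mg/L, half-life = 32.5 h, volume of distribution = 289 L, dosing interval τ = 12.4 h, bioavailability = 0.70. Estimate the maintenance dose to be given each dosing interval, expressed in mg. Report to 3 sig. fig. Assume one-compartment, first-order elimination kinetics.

645 mg

k = ln2 / t½ = 0.693147 / 32.5 = 0.02133 h⁻¹
CL = k × Vd = 0.02133 × 289 = 6.164 L/h
At steady state, F × (Dose/τ) = Css × CL.
Dose = Css × CL × τ / F = 5.91 × 6.164 × 12.4 / 0.70 = 645.3 mg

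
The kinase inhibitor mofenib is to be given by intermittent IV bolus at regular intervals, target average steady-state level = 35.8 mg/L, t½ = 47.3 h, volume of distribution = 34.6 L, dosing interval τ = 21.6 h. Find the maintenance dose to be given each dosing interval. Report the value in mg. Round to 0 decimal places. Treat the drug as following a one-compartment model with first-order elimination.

k = ln2 / t½ = 0.693147 / 47.3 = 0.01465 h⁻¹
CL = k × Vd = 0.01465 × 34.6 = 0.5069 L/h
At steady state, Dose/τ = Css × CL.
Dose = Css × CL × τ = 35.8 × 0.5069 × 21.6 = 392.0 mg

392 mg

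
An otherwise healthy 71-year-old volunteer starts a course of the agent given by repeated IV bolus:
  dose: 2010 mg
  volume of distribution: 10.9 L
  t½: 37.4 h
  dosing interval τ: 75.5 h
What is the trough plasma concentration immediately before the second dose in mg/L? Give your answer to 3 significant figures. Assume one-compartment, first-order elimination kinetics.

45.5 mg/L

C₀ per dose = Dose / Vd = 2010 / 10.9 = 184.4 mg/L
k = ln2 / t½ = 0.693147 / 37.4 = 0.01853 h⁻¹
Fraction remaining after one interval: r = e^(−kτ) = e^(−0.01853 × 75.5) = 0.2468
Before dose 2, 1 dose has been given (aged 1τ).
C_trough = C₀ × r = 184.4 × 0.2468 = 45.51 mg/L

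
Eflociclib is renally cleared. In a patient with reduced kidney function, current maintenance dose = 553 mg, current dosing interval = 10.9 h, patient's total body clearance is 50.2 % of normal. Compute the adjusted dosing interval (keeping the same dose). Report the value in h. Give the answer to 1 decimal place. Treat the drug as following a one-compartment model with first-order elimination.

To keep the same average steady-state level, dosing rate must scale with clearance.
CL ratio = 50.2 / 100 = 0.5020
New interval (same dose) = 10.9 / 0.5020 = 21.71 h

21.7 h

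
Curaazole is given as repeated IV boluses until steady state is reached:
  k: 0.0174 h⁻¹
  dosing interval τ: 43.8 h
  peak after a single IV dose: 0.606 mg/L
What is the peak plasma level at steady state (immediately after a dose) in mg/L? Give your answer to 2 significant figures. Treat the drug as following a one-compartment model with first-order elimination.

e^(−kτ) = e^(−0.01740 × 43.8) = 0.4667
Accumulation ratio R = 1 / (1 − e^(−kτ)) = 1 / (1 − 0.4667) = 1.875
Steady-state peak = C₀ × R = 0.606 × 1.875 = 1.136 mg/L

1.1 mg/L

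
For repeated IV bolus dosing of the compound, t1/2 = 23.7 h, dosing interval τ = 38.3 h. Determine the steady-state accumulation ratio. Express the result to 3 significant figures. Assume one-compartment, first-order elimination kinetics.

1.48

k = ln2 / t½ = 0.693147 / 23.7 = 0.02925 h⁻¹
e^(−kτ) = e^(−0.02925 × 38.3) = 0.3262
Accumulation ratio R = 1 / (1 − e^(−kτ)) = 1 / (1 − 0.3262) = 1.484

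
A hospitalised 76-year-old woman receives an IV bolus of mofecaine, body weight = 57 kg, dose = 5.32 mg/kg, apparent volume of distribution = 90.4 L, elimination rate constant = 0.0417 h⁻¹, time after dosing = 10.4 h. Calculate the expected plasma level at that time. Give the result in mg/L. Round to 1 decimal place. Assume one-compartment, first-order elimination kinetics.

Total dose = 5.32 × 57 = 303.2 mg
C₀ = Dose / Vd = 303.2 / 90.4 = 3.354 mg/L
C = C₀ · e^(−k·t) = 3.354 × e^(−0.04170 × 10.4)
  = 3.354 × 0.6481 = 2.174 mg/L

2.2 mg/L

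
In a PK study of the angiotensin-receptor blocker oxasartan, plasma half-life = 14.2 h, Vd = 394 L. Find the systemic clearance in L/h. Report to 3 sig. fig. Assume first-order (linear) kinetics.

k = ln2 / t½ = 0.693147 / 14.2 = 0.04881 h⁻¹
CL = k × Vd = 0.04881 × 394 = 19.23 L/h

19.2 L/h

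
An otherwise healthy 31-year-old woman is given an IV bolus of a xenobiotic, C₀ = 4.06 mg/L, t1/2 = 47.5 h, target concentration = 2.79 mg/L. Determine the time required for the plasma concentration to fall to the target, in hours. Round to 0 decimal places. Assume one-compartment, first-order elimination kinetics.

26 h

k = ln2 / t½ = 0.693147 / 47.5 = 0.01459 h⁻¹
t = ln(C₀ / C) / k = ln(4.060 / 2.79) / 0.01459
  = ln(1.455) / 0.01459 = 0.3750 / 0.01459 = 25.70 h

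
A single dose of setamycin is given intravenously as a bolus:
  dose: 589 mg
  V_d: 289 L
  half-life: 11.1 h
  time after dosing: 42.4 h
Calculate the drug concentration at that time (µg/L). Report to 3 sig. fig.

144 µg/L

C₀ = Dose / Vd = 589.0 / 289 = 2.038 mg/L
k = ln2 / t½ = 0.693147 / 11.1 = 0.06245 h⁻¹
C = C₀ · e^(−k·t) = 2.038 × e^(−0.06245 × 42.4)
  = 2.038 × 0.07080 = 0.1443 mg/L
Convert: 0.1443 mg/L × 1000 = 144.3 µg/L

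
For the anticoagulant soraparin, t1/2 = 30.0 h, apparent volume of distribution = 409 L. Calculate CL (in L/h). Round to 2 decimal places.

9.45 L/h

k = ln2 / t½ = 0.693147 / 30.0 = 0.02310 h⁻¹
CL = k × Vd = 0.02310 × 409 = 9.448 L/h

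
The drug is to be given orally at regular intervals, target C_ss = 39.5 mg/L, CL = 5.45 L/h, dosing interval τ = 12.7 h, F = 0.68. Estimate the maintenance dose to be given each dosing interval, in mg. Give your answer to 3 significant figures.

4020 mg

At steady state, F × (Dose/τ) = Css × CL.
Dose = Css × CL × τ / F = 39.5 × 5.450 × 12.7 / 0.68 = 4021 mg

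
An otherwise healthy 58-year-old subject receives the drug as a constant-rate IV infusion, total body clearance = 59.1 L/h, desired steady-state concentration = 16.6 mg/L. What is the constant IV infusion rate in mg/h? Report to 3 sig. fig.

At steady state, infusion rate R₀ = Css × CL = 16.6 × 59.10 = 981.1 mg/h

981 mg/h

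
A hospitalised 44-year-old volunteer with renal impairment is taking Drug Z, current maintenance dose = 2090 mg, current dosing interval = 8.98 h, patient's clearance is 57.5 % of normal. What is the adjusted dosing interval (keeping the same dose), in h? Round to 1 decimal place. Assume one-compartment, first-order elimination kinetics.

To keep the same average steady-state level, dosing rate must scale with clearance.
CL ratio = 57.5 / 100 = 0.5750
New interval (same dose) = 8.98 / 0.5750 = 15.62 h

15.6 h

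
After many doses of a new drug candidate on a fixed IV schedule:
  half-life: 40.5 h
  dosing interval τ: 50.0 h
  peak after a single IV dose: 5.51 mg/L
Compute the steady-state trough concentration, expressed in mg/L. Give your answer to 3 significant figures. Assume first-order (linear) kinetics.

4.07 mg/L

k = ln2 / t½ = 0.693147 / 40.5 = 0.01711 h⁻¹
e^(−kτ) = e^(−0.01711 × 50.0) = 0.4251
Accumulation ratio R = 1 / (1 − e^(−kτ)) = 1 / (1 − 0.4251) = 1.739
Steady-state trough = C₀ × R × e^(−kτ) = 5.51 × 1.739 × 0.4251 = 4.073 mg/L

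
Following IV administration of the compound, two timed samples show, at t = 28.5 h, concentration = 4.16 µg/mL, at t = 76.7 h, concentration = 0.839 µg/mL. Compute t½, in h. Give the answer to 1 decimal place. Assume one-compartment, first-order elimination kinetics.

k = ln(C₁/C₂) / (t₂ − t₁) = ln(4.16/0.839) / (76.7 − 28.5)
  = 1.601 / 48.20 = 0.03322 h⁻¹
t½ = ln2 / k = 0.693147 / 0.03322 = 20.87 h

20.9 h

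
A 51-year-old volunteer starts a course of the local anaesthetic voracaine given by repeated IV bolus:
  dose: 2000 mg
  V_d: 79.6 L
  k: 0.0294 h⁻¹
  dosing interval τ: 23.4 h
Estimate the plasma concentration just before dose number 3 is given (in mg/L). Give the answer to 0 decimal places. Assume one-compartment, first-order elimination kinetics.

C₀ per dose = Dose / Vd = 2000 / 79.6 = 25.13 mg/L
Fraction remaining after one interval: r = e^(−kτ) = e^(−0.02940 × 23.4) = 0.5026
Before dose 3, 2 doses have been given (aged 1τ, 2τ).
C_trough = C₀ × (r + r²) = 25.13 × (0.5026 + 0.2526) = 18.98 mg/L

19 mg/L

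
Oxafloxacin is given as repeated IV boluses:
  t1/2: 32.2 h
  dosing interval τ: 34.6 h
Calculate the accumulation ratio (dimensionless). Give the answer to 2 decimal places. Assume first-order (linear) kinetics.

1.90

k = ln2 / t½ = 0.693147 / 32.2 = 0.02153 h⁻¹
e^(−kτ) = e^(−0.02153 × 34.6) = 0.4748
Accumulation ratio R = 1 / (1 − e^(−kτ)) = 1 / (1 − 0.4748) = 1.904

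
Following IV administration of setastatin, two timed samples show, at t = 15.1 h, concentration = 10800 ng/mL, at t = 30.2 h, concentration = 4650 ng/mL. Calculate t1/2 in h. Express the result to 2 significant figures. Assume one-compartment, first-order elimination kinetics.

k = ln(C₁/C₂) / (t₂ − t₁) = ln(10800/4650) / (30.2 − 15.1)
  = 0.8427 / 15.10 = 0.05581 h⁻¹
t½ = ln2 / k = 0.693147 / 0.05581 = 12.42 h

12 h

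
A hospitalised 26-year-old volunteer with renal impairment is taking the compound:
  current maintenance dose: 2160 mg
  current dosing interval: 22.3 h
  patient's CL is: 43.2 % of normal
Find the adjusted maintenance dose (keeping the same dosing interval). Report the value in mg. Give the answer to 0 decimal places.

933 mg

To keep the same average steady-state level, dosing rate must scale with clearance.
CL ratio = 43.2 / 100 = 0.4320
New dose (same interval) = 2160 × 0.4320 = 933.1 mg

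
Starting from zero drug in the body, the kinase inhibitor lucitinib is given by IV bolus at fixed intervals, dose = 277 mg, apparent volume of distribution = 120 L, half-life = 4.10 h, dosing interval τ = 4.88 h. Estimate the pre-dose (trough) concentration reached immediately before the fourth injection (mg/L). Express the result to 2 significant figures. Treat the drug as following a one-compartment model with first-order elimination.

C₀ per dose = Dose / Vd = 277 / 120 = 2.308 mg/L
k = ln2 / t½ = 0.693147 / 4.10 = 0.1691 h⁻¹
Fraction remaining after one interval: r = e^(−kτ) = e^(−0.1691 × 4.88) = 0.4381
Before dose 4, 3 doses have been given (aged 1τ, 2τ, 3τ).
C_trough = C₀ × (r + r² + … + r^3) = C₀ × r(1−r^3)/(1−r)
        = 2.308 × 0.4381 × (1 − 0.08409) / (1 − 0.4381) = 1.648 mg/L

1.6 mg/L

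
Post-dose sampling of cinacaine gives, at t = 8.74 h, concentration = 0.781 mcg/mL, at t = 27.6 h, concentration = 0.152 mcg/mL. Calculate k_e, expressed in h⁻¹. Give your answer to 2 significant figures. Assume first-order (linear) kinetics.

0.087 h⁻¹

k = ln(C₁/C₂) / (t₂ − t₁) = ln(0.781/0.152) / (27.6 − 8.74)
  = 1.637 / 18.86 = 0.08680 h⁻¹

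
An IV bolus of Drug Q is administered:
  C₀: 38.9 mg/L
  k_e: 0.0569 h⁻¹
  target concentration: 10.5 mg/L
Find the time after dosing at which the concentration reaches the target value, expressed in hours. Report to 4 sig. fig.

t = ln(C₀ / C) / k = ln(38.90 / 10.5) / 0.05690
  = ln(3.705) / 0.05690 = 1.310 / 0.05690 = 23.02 h

23.02 h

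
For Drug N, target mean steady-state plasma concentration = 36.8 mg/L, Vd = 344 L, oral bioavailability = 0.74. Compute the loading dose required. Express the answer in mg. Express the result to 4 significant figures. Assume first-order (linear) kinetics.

17110 mg

LD = Css × Vd / F = 36.8 × 344 / 0.74 = 17110 mg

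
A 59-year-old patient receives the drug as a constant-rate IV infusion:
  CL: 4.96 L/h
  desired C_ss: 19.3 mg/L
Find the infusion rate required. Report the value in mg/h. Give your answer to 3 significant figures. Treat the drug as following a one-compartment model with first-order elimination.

At steady state, infusion rate R₀ = Css × CL = 19.3 × 4.960 = 95.73 mg/h

95.7 mg/h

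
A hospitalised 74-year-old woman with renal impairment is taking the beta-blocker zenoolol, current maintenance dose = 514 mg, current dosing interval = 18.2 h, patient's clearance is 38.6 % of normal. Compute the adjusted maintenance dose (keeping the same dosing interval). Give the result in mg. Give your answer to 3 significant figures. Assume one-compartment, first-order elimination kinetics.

198 mg

To keep the same average steady-state level, dosing rate must scale with clearance.
CL ratio = 38.6 / 100 = 0.3860
New dose (same interval) = 514 × 0.3860 = 198.4 mg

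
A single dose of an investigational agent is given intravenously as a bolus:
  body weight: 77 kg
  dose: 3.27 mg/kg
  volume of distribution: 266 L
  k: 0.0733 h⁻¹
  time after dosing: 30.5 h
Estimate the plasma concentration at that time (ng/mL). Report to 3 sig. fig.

101 ng/mL

Total dose = 3.27 × 77 = 251.8 mg
C₀ = Dose / Vd = 251.8 / 266 = 0.9466 mg/L
C = C₀ · e^(−k·t) = 0.9466 × e^(−0.07330 × 30.5)
  = 0.9466 × 0.1069 = 0.1012 mg/L
Convert: 0.1012 mg/L × 1000 = 101.2 ng/mL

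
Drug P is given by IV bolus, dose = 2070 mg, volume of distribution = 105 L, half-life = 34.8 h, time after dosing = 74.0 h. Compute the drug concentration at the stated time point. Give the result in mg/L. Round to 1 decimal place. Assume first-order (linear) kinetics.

4.5 mg/L

C₀ = Dose / Vd = 2070 / 105 = 19.71 mg/L
k = ln2 / t½ = 0.693147 / 34.8 = 0.01992 h⁻¹
C = C₀ · e^(−k·t) = 19.71 × e^(−0.01992 × 74.0)
  = 19.71 × 0.2290 = 4.514 mg/L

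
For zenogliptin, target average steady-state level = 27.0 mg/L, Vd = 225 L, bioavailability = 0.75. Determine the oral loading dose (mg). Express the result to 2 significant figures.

8100 mg

LD = Css × Vd / F = 27.0 × 225 / 0.75 = 8100 mg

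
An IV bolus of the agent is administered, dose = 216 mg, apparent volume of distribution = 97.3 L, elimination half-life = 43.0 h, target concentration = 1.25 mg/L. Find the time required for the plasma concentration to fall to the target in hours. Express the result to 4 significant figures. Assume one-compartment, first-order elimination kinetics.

35.63 h

C₀ = Dose / Vd = 216.0 / 97.3 = 2.220 mg/L
k = ln2 / t½ = 0.693147 / 43.0 = 0.01612 h⁻¹
t = ln(C₀ / C) / k = ln(2.220 / 1.25) / 0.01612
  = ln(1.776) / 0.01612 = 0.5744 / 0.01612 = 35.63 h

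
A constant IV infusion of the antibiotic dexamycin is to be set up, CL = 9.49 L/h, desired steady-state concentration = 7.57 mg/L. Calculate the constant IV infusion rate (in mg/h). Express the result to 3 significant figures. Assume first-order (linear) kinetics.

At steady state, infusion rate R₀ = Css × CL = 7.57 × 9.490 = 71.84 mg/h

71.8 mg/h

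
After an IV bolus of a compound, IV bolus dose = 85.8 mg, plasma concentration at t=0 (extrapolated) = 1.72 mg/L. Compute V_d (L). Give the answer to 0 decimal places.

Vd = Dose / C₀ = 85.80 / 1.72 = 49.88 L

50 L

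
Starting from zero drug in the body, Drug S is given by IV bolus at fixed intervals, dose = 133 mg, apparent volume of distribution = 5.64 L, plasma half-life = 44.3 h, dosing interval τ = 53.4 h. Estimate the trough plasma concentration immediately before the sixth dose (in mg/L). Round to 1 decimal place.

17.8 mg/L

C₀ per dose = Dose / Vd = 133 / 5.64 = 23.58 mg/L
k = ln2 / t½ = 0.693147 / 44.3 = 0.01565 h⁻¹
Fraction remaining after one interval: r = e^(−kτ) = e^(−0.01565 × 53.4) = 0.4336
Before dose 6, 5 doses have been given (aged 1τ, 2τ, 3τ, 4τ, 5τ).
C_trough = C₀ × (r + r² + … + r^5) = C₀ × r(1−r^5)/(1−r)
        = 23.58 × 0.4336 × (1 − 0.01533) / (1 − 0.4336) = 17.77 mg/L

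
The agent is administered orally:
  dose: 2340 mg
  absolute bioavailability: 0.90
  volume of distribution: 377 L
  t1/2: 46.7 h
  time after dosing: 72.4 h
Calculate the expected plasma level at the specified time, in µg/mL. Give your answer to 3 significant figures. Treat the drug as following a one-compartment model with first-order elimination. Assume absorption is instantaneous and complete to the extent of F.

Amount reaching circulation = F × Dose = 0.90 × 2340 = 2106 mg
C₀ = F·Dose / Vd = 2106 / 377 = 5.586 mg/L
k = ln2 / t½ = 0.693147 / 46.7 = 0.01484 h⁻¹
C = C₀ · e^(−k·t) = 5.586 × e^(−0.01484 × 72.4)
  = 5.586 × 0.3415 = 1.908 mg/L
(1.908 mg/L = 1.908 µg/mL)

1.91 µg/mL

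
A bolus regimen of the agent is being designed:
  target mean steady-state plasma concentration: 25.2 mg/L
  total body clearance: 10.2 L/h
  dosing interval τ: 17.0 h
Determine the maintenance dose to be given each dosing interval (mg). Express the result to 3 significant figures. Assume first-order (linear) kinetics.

4370 mg

At steady state, Dose/τ = Css × CL.
Dose = Css × CL × τ = 25.2 × 10.20 × 17.0 = 4370 mg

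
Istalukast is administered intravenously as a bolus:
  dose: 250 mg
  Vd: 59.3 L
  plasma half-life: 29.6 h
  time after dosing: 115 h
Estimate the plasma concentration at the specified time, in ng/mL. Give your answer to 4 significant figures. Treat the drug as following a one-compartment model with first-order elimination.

285.3 ng/mL

C₀ = Dose / Vd = 250.0 / 59.3 = 4.216 mg/L
k = ln2 / t½ = 0.693147 / 29.6 = 0.02342 h⁻¹
C = C₀ · e^(−k·t) = 4.216 × e^(−0.02342 × 115)
  = 4.216 × 0.06766 = 0.2853 mg/L
Convert: 0.2853 mg/L × 1000 = 285.3 ng/mL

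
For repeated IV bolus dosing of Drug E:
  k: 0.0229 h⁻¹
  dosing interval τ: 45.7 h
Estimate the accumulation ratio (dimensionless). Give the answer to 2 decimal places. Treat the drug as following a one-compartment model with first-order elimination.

1.54

e^(−kτ) = e^(−0.02290 × 45.7) = 0.3512
Accumulation ratio R = 1 / (1 − e^(−kτ)) = 1 / (1 − 0.3512) = 1.541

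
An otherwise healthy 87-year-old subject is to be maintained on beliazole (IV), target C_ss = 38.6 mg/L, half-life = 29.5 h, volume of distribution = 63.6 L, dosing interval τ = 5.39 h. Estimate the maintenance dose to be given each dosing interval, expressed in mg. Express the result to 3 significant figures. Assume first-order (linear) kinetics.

k = ln2 / t½ = 0.693147 / 29.5 = 0.02350 h⁻¹
CL = k × Vd = 0.02350 × 63.6 = 1.495 L/h
At steady state, Dose/τ = Css × CL.
Dose = Css × CL × τ = 38.6 × 1.495 × 5.39 = 311.0 mg

311 mg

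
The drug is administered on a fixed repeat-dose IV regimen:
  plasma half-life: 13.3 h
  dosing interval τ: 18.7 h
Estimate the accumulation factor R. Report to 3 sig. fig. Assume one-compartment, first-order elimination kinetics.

k = ln2 / t½ = 0.693147 / 13.3 = 0.05212 h⁻¹
e^(−kτ) = e^(−0.05212 × 18.7) = 0.3773
Accumulation ratio R = 1 / (1 − e^(−kτ)) = 1 / (1 − 0.3773) = 1.606

1.61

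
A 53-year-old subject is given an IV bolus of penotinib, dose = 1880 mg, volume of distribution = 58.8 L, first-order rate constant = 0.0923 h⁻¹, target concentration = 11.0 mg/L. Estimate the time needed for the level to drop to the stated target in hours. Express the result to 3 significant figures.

11.6 h

C₀ = Dose / Vd = 1880 / 58.8 = 31.97 mg/L
t = ln(C₀ / C) / k = ln(31.97 / 11.0) / 0.09230
  = ln(2.906) / 0.09230 = 1.067 / 0.09230 = 11.56 h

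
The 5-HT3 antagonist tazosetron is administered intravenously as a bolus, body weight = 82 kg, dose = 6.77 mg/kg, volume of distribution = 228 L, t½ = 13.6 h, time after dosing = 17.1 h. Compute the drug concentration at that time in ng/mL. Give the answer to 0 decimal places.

Total dose = 6.77 × 82 = 555.1 mg
C₀ = Dose / Vd = 555.1 / 228 = 2.435 mg/L
k = ln2 / t½ = 0.693147 / 13.6 = 0.05097 h⁻¹
C = C₀ · e^(−k·t) = 2.435 × e^(−0.05097 × 17.1)
  = 2.435 × 0.4183 = 1.019 mg/L
Convert: 1.019 mg/L × 1000 = 1019 ng/mL

1019 ng/mL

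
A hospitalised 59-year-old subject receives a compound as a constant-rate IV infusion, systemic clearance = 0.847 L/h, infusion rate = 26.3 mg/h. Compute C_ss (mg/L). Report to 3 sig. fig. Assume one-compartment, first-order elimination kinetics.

At steady state Css = R₀ / CL = 26.3 / 0.8470 = 31.05 mg/L

31.1 mg/L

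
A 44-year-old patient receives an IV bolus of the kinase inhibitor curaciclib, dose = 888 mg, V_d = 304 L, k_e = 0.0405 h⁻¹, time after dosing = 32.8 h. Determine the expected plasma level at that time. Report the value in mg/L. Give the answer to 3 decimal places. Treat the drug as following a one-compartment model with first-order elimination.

C₀ = Dose / Vd = 888.0 / 304 = 2.921 mg/L
C = C₀ · e^(−k·t) = 2.921 × e^(−0.04050 × 32.8)
  = 2.921 × 0.2649 = 0.7738 mg/L

0.774 mg/L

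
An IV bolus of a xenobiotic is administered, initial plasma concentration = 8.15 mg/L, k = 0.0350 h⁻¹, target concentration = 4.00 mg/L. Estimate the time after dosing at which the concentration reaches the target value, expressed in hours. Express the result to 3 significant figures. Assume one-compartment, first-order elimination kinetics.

20.3 h

t = ln(C₀ / C) / k = ln(8.150 / 4.00) / 0.03500
  = ln(2.038) / 0.03500 = 0.7120 / 0.03500 = 20.34 h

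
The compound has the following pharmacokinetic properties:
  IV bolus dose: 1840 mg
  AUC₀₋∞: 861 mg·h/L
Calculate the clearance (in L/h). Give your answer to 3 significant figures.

CL = Dose / AUC = 1840 / 861 = 2.137 L/h

2.14 L/h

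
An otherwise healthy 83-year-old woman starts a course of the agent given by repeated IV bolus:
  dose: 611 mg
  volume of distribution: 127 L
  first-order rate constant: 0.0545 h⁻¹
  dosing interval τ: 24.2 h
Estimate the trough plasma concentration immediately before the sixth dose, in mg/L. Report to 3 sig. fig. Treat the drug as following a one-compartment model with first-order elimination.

C₀ per dose = Dose / Vd = 611 / 127 = 4.811 mg/L
Fraction remaining after one interval: r = e^(−kτ) = e^(−0.05450 × 24.2) = 0.2674
Before dose 6, 5 doses have been given (aged 1τ, 2τ, 3τ, 4τ, 5τ).
C_trough = C₀ × (r + r² + … + r^5) = C₀ × r(1−r^5)/(1−r)
        = 4.811 × 0.2674 × (1 − 0.001367) / (1 − 0.2674) = 1.754 mg/L

1.75 mg/L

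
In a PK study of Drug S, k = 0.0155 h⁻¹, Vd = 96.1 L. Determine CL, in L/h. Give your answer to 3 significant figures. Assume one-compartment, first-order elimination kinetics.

1.49 L/h

CL = k × Vd = 0.0155 × 96.1 = 1.490 L/h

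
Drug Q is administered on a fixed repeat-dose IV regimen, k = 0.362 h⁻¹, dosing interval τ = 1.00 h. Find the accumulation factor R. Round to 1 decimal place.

3.3

e^(−kτ) = e^(−0.3620 × 1.00) = 0.6963
Accumulation ratio R = 1 / (1 − e^(−kτ)) = 1 / (1 − 0.6963) = 3.293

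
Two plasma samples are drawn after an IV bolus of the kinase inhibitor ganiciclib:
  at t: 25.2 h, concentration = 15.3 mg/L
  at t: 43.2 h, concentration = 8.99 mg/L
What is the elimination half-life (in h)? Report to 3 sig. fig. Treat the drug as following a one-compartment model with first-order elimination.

23.5 h

k = ln(C₁/C₂) / (t₂ − t₁) = ln(15.3/8.99) / (43.2 − 25.2)
  = 0.5317 / 18.00 = 0.02954 h⁻¹
t½ = ln2 / k = 0.693147 / 0.02954 = 23.46 h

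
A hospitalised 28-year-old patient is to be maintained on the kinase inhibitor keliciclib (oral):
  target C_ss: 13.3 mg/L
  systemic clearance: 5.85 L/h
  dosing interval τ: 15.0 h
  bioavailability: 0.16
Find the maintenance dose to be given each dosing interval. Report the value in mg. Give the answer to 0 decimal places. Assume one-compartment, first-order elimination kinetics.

At steady state, F × (Dose/τ) = Css × CL.
Dose = Css × CL × τ / F = 13.3 × 5.850 × 15.0 / 0.16 = 7294 mg

7294 mg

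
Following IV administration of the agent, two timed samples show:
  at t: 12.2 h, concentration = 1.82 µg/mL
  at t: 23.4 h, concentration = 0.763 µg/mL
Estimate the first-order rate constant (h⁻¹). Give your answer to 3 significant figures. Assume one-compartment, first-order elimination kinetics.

k = ln(C₁/C₂) / (t₂ − t₁) = ln(1.82/0.763) / (23.4 − 12.2)
  = 0.8693 / 11.20 = 0.07762 h⁻¹

0.0776 h⁻¹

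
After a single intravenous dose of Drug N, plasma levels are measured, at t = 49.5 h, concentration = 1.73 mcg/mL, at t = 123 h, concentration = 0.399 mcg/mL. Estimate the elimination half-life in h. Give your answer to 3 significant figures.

k = ln(C₁/C₂) / (t₂ − t₁) = ln(1.73/0.399) / (123 − 49.5)
  = 1.467 / 73.50 = 0.01996 h⁻¹
t½ = ln2 / k = 0.693147 / 0.01996 = 34.73 h

34.7 h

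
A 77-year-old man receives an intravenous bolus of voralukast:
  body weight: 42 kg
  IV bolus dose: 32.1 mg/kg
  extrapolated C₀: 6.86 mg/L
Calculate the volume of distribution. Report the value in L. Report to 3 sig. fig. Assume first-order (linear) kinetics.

Dose = 32.1 × 42 = 1348 mg
Vd = Dose / C₀ = 1348 / 6.86 = 196.5 L

197 L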